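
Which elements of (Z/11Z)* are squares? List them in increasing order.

Square k = 1,…,5 (k and 11−k give the same square):
1²=1, 2²=4, 3²=9, 4²≡5, 5²≡3 (mod 11).
So the quadratic residues mod 11 are {1, 3, 4, 5, 9}.

1 3 4 5 9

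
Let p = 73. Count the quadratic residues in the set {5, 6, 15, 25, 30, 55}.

3

(5/73) = -1 → non-residue.
(6/73) = +1 → QR.
(15/73) = -1 → non-residue.
(25/73) = +1 → QR.
(30/73) = -1 → non-residue.
(55/73) = +1 → QR.
Total quadratic residues among the 6: 3.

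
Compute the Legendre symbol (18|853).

Pull out 2: since 853 ≡ 5 (mod 8), (2/853) = -1.
Reciprocity: 9 ≡ 1 and 853 ≡ 1 (mod 4), so (9/853) = +(853/9).
Reduce top mod 9: now compute (7/9).
Reciprocity: 7 ≡ 3 and 9 ≡ 1 (mod 4), so (7/9) = +(9/7).
Reduce top mod 7: now compute (2/7).
Pull out 2: since 7 ≡ 7 (mod 8), (2/7) = +1.
Reached (1/7) = 1. Collecting the sign flips along the way, the symbol is -1.

-1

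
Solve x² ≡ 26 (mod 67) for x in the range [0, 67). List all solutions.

Since 67 ≡ 3 (mod 4), a square root of 26 is 26^((67+1)/4) = 26^17 mod 67.
Repeated squaring: 26^2≡6, 26^4≡36, 26^8≡23, 26^16≡60 (mod 67).
26^17 = 26^(16+1) ≡ 19 (mod 67).
Check: 19² = 361 ≡ 26 (mod 67). The two roots are 19 and 48.

19, 48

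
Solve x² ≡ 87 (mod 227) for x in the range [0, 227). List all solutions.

108, 119

Since 227 ≡ 3 (mod 4), a square root of 87 is 87^((227+1)/4) = 87^57 mod 227.
Repeated squaring: 87^2≡78, 87^4≡182, 87^8≡209, 87^16≡97, 87^32≡102 (mod 227).
87^57 = 87^(32+16+8+1) ≡ 108 (mod 227).
Check: 108² = 11664 ≡ 87 (mod 227). The two roots are 108 and 119.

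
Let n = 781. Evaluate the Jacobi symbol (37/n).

Reciprocity: 37 ≡ 1 and 781 ≡ 1 (mod 4), so (37/781) = +(781/37).
Reduce top mod 37: now compute (4/37).
Pull out 2^2: since 37 ≡ 5 (mod 8), (2/37) = -1, so (2/37)^2 = +1.
Reached (1/37) = 1. Collecting the sign flips along the way, the symbol is +1.

1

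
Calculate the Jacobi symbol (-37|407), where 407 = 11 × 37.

First reduce: -37 ≡ 370 (mod 407).
Pull out 2: since 407 ≡ 7 (mod 8), (2/407) = +1.
Reciprocity: 185 ≡ 1 and 407 ≡ 3 (mod 4), so (185/407) = +(407/185).
Reduce top mod 185: now compute (37/185).
Reciprocity: 37 ≡ 1 and 185 ≡ 1 (mod 4), so (37/185) = +(185/37).
Reduce top mod 37: now compute (0/37).
Top reduces to 0: gcd > 1, so the symbol is 0.

0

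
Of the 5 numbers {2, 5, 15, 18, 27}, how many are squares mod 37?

(2/37) = -1 → non-residue.
(5/37) = -1 → non-residue.
(15/37) = -1 → non-residue.
(18/37) = -1 → non-residue.
(27/37) = +1 → QR.
Total quadratic residues among the 5: 1.

1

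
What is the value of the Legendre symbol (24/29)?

Euler's criterion: (24/29) ≡ 24^14 (mod 29).
24^2 ≡ 25 (mod 29)
24^4 ≡ 16 (mod 29)
24^8 ≡ 24 (mod 29)
24^14 = 24^(8+4+2) ≡ 1 (mod 29).
Result is 1, so (24/29) = 1.

1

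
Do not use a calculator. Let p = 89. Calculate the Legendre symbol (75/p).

-1

Reciprocity: 75 ≡ 3 and 89 ≡ 1 (mod 4), so (75/89) = +(89/75).
Reduce top mod 75: now compute (14/75).
Pull out 2: since 75 ≡ 3 (mod 8), (2/75) = -1.
Reciprocity: 7 ≡ 3 and 75 ≡ 3 (mod 4), so (7/75) = −(75/7).
Reduce top mod 7: now compute (5/7).
Reciprocity: 5 ≡ 1 and 7 ≡ 3 (mod 4), so (5/7) = +(7/5).
Reduce top mod 5: now compute (2/5).
Pull out 2: since 5 ≡ 5 (mod 8), (2/5) = -1.
Reached (1/5) = 1. Collecting the sign flips along the way, the symbol is -1.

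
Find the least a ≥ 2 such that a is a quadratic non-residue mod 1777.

(2/1777) = +1, so 2 is a residue.
(3/1777) = +1, so 3 is a residue.
(4/1777) = +1, so 4 is a residue.
(5/1777) = −1, so 5 is the smallest positive non-residue mod 1777.

5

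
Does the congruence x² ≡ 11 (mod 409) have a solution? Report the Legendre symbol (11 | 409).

Euler's criterion: (11/409) ≡ 11^204 (mod 409).
11^2 ≡ 121 (mod 409)
11^4 ≡ 326 (mod 409)
11^8 ≡ 345 (mod 409)
11^16 ≡ 6 (mod 409)
11^32 ≡ 36 (mod 409)
11^64 ≡ 69 (mod 409)
11^128 ≡ 262 (mod 409)
11^204 = 11^(128+64+8+4) ≡ 408 (mod 409).
Result is 408 ≡ −1, so (11/409) = −1.

-1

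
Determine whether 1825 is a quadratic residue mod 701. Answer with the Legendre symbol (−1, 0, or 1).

First reduce: 1825 ≡ 423 (mod 701).
Reciprocity: 423 ≡ 3 and 701 ≡ 1 (mod 4), so (423/701) = +(701/423).
Reduce top mod 423: now compute (278/423).
Pull out 2: since 423 ≡ 7 (mod 8), (2/423) = +1.
Reciprocity: 139 ≡ 3 and 423 ≡ 3 (mod 4), so (139/423) = −(423/139).
Reduce top mod 139: now compute (6/139).
Pull out 2: since 139 ≡ 3 (mod 8), (2/139) = -1.
Reciprocity: 3 ≡ 3 and 139 ≡ 3 (mod 4), so (3/139) = −(139/3).
Reduce top mod 3: now compute (1/3).
Reached (1/3) = 1. Collecting the sign flips along the way, the symbol is -1.

-1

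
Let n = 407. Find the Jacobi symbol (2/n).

1

Pull out 2: since 407 ≡ 7 (mod 8), (2/407) = +1.
Reached (1/407) = 1. Collecting the sign flips along the way, the symbol is +1.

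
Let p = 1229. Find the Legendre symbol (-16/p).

1

First reduce: -16 ≡ 1213 (mod 1229).
Reciprocity: 1213 ≡ 1 and 1229 ≡ 1 (mod 4), so (1213/1229) = +(1229/1213).
Reduce top mod 1213: now compute (16/1213).
Pull out 2^4: since 1213 ≡ 5 (mod 8), (2/1213) = -1, so (2/1213)^4 = +1.
Reached (1/1213) = 1. Collecting the sign flips along the way, the symbol is +1.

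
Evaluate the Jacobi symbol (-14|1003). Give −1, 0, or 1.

-1

First reduce: -14 ≡ 989 (mod 1003).
Reciprocity: 989 ≡ 1 and 1003 ≡ 3 (mod 4), so (989/1003) = +(1003/989).
Reduce top mod 989: now compute (14/989).
Pull out 2: since 989 ≡ 5 (mod 8), (2/989) = -1.
Reciprocity: 7 ≡ 3 and 989 ≡ 1 (mod 4), so (7/989) = +(989/7).
Reduce top mod 7: now compute (2/7).
Pull out 2: since 7 ≡ 7 (mod 8), (2/7) = +1.
Reached (1/7) = 1. Collecting the sign flips along the way, the symbol is -1.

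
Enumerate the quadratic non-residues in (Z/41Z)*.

Square k = 1,…,20 (k and 41−k give the same square):
1²=1, 2²=4, 3²=9, 4²=16, 5²=25, 6²=36, 7²≡8, 8²≡23, 9²≡40, 10²≡18, 11²≡39, 12²≡21, 13²≡5, 14²≡32, 15²≡20, 16²≡10, 17²≡2, 18²≡37, 19²≡33, 20²≡31 (mod 41).
The residues are {1, 2, 4, 5, 8, 9, 10, 16, 18, 20, 21, 23, 25, 31, 32, 33, 36, 37, 39, 40}; the non-residues are the remaining 20 nonzero classes.

3,6,7,11,12,13,14,15,17,19,22,24,26,27,28,29,30,34,35,38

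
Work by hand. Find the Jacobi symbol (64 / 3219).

Pull out 2^6: since 3219 ≡ 3 (mod 8), (2/3219) = -1, so (2/3219)^6 = +1.
Reached (1/3219) = 1. Collecting the sign flips along the way, the symbol is +1.

1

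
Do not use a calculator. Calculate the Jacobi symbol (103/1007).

Reciprocity: 103 ≡ 3 and 1007 ≡ 3 (mod 4), so (103/1007) = −(1007/103).
Reduce top mod 103: now compute (80/103).
Pull out 2^4: since 103 ≡ 7 (mod 8), (2/103) = +1, so (2/103)^4 = +1.
Reciprocity: 5 ≡ 1 and 103 ≡ 3 (mod 4), so (5/103) = +(103/5).
Reduce top mod 5: now compute (3/5).
Reciprocity: 3 ≡ 3 and 5 ≡ 1 (mod 4), so (3/5) = +(5/3).
Reduce top mod 3: now compute (2/3).
Pull out 2: since 3 ≡ 3 (mod 8), (2/3) = -1.
Reached (1/3) = 1. Collecting the sign flips along the way, the symbol is +1.

1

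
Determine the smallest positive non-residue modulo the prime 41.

3

(2/41) = +1, so 2 is a residue.
(3/41) = −1, so 3 is the smallest positive non-residue mod 41.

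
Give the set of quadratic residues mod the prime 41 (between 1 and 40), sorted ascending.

Square k = 1,…,20 (k and 41−k give the same square):
1²=1, 2²=4, 3²=9, 4²=16, 5²=25, 6²=36, 7²≡8, 8²≡23, 9²≡40, 10²≡18, 11²≡39, 12²≡21, 13²≡5, 14²≡32, 15²≡20, 16²≡10, 17²≡2, 18²≡37, 19²≡33, 20²≡31 (mod 41).
So the quadratic residues mod 41 are {1, 2, 4, 5, 8, 9, 10, 16, 18, 20, 21, 23, 25, 31, 32, 33, 36, 37, 39, 40}.

1 2 4 5 8 9 10 16 18 20 21 23 25 31 32 33 36 37 39 40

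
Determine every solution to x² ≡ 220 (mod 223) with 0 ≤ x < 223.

Since 223 ≡ 3 (mod 4), a square root of 220 is 220^((223+1)/4) = 220^56 mod 223.
Repeated squaring: 220^2≡9, 220^4≡81, 220^8≡94, 220^16≡139, 220^32≡143 (mod 223).
220^56 = 220^(32+16+8) ≡ 144 (mod 223).
Check: 144² = 20736 ≡ 220 (mod 223). The two roots are 79 and 144.

79, 144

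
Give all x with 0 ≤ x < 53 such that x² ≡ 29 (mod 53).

53 ≡ 1 (mod 4), so we find a root by search.
Trying successive values, 20² = 400 ≡ 29 (mod 53). The other root is 53 − 20 = 33.

20, 33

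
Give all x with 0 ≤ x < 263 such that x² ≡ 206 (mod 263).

Since 263 ≡ 3 (mod 4), a square root of 206 is 206^((263+1)/4) = 206^66 mod 263.
Repeated squaring: 206^2≡93, 206^4≡233, 206^8≡111, 206^16≡223, 206^32≡22, 206^64≡221 (mod 263).
206^66 = 206^(64+2) ≡ 39 (mod 263).
Check: 39² = 1521 ≡ 206 (mod 263). The two roots are 39 and 224.

39, 224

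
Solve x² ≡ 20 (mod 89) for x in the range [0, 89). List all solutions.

38, 51

89 ≡ 1 (mod 4), so we find a root by search.
Trying successive values, 38² = 1444 ≡ 20 (mod 89). The other root is 89 − 38 = 51.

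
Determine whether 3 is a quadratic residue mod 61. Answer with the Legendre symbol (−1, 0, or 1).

1

Reciprocity: 3 ≡ 3 and 61 ≡ 1 (mod 4), so (3/61) = +(61/3).
Reduce top mod 3: now compute (1/3).
Reached (1/3) = 1. Collecting the sign flips along the way, the symbol is +1.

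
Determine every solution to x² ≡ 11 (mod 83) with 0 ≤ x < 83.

Since 83 ≡ 3 (mod 4), a square root of 11 is 11^((83+1)/4) = 11^21 mod 83.
Repeated squaring: 11^2≡38, 11^4≡33, 11^8≡10, 11^16≡17 (mod 83).
11^21 = 11^(16+4+1) ≡ 29 (mod 83).
Check: 29² = 841 ≡ 11 (mod 83). The two roots are 29 and 54.

29, 54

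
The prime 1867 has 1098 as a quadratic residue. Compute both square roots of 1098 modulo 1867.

716, 1151

Since 1867 ≡ 3 (mod 4), a square root of 1098 is 1098^((1867+1)/4) = 1098^467 mod 1867.
Repeated squaring: 1098^2≡1389, 1098^4≡710, 1098^8≡10, 1098^16≡100, 1098^32≡665, 1098^64≡1613, 1098^128≡1038, 1098^256≡185 (mod 1867).
1098^467 = 1098^(256+128+64+16+2+1) ≡ 1151 (mod 1867).
Check: 1151² = 1324801 ≡ 1098 (mod 1867). The two roots are 716 and 1151.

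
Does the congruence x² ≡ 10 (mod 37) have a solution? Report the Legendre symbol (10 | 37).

1

Euler's criterion: (10/37) ≡ 10^18 (mod 37).
10^2 ≡ 26 (mod 37)
10^4 ≡ 10 (mod 37)
10^8 ≡ 26 (mod 37)
10^16 ≡ 10 (mod 37)
10^18 = 10^(16+2) ≡ 1 (mod 37).
Result is 1, so (10/37) = 1.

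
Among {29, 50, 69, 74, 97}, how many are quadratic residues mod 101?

(29/101) = -1 → non-residue.
(50/101) = -1 → non-residue.
(69/101) = -1 → non-residue.
(74/101) = -1 → non-residue.
(97/101) = +1 → QR.
Total quadratic residues among the 5: 1.

1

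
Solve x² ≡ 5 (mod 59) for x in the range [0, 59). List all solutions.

Since 59 ≡ 3 (mod 4), a square root of 5 is 5^((59+1)/4) = 5^15 mod 59.
Repeated squaring: 5^2≡25, 5^4≡35, 5^8≡45 (mod 59).
5^15 = 5^(8+4+2+1) ≡ 51 (mod 59).
Check: 51² = 2601 ≡ 5 (mod 59). The two roots are 8 and 51.

8, 51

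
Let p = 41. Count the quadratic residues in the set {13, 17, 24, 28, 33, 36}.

2

(13/41) = -1 → non-residue.
(17/41) = -1 → non-residue.
(24/41) = -1 → non-residue.
(28/41) = -1 → non-residue.
(33/41) = +1 → QR.
(36/41) = +1 → QR.
Total quadratic residues among the 6: 2.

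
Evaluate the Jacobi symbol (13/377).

Reciprocity: 13 ≡ 1 and 377 ≡ 1 (mod 4), so (13/377) = +(377/13).
Reduce top mod 13: now compute (0/13).
Top reduces to 0: gcd > 1, so the symbol is 0.

0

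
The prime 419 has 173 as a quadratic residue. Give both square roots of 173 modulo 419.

Since 419 ≡ 3 (mod 4), a square root of 173 is 173^((419+1)/4) = 173^105 mod 419.
Repeated squaring: 173^2≡180, 173^4≡137, 173^8≡333, 173^16≡273, 173^32≡366, 173^64≡295 (mod 419).
173^105 = 173^(64+32+8+1) ≡ 43 (mod 419).
Check: 43² = 1849 ≡ 173 (mod 419). The two roots are 43 and 376.

43, 376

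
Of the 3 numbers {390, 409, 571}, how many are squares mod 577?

(390/577) = +1 → QR.
(409/577) = -1 → non-residue.
(571/577) = +1 → QR.
Total quadratic residues among the 3: 2.

2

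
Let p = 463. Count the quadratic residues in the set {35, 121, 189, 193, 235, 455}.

(35/463) = +1 → QR.
(121/463) = +1 → QR.
(189/463) = +1 → QR.
(193/463) = -1 → non-residue.
(235/463) = -1 → non-residue.
(455/463) = -1 → non-residue.
Total quadratic residues among the 6: 3.

3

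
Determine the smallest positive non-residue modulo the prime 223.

3

(2/223) = +1, so 2 is a residue.
(3/223) = −1, so 3 is the smallest positive non-residue mod 223.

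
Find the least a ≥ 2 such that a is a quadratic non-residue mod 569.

3

(2/569) = +1, so 2 is a residue.
(3/569) = −1, so 3 is the smallest positive non-residue mod 569.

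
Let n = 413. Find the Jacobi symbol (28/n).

Pull out 2^2: since 413 ≡ 5 (mod 8), (2/413) = -1, so (2/413)^2 = +1.
Reciprocity: 7 ≡ 3 and 413 ≡ 1 (mod 4), so (7/413) = +(413/7).
Reduce top mod 7: now compute (0/7).
Top reduces to 0: gcd > 1, so the symbol is 0.

0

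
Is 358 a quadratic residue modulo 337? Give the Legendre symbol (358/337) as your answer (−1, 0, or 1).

First reduce: 358 ≡ 21 (mod 337).
Reciprocity: 21 ≡ 1 and 337 ≡ 1 (mod 4), so (21/337) = +(337/21).
Reduce top mod 21: now compute (1/21).
Reached (1/21) = 1. Collecting the sign flips along the way, the symbol is +1.

1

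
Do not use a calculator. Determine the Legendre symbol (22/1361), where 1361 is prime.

Pull out 2: since 1361 ≡ 1 (mod 8), (2/1361) = +1.
Reciprocity: 11 ≡ 3 and 1361 ≡ 1 (mod 4), so (11/1361) = +(1361/11).
Reduce top mod 11: now compute (8/11).
Pull out 2^3: since 11 ≡ 3 (mod 8), (2/11) = -1, so (2/11)^3 = -1.
Reached (1/11) = 1. Collecting the sign flips along the way, the symbol is -1.

-1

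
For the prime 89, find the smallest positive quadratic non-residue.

(2/89) = +1, so 2 is a residue.
(3/89) = −1, so 3 is the smallest positive non-residue mod 89.

3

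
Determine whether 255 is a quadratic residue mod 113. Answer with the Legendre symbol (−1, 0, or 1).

First reduce: 255 ≡ 29 (mod 113).
Reciprocity: 29 ≡ 1 and 113 ≡ 1 (mod 4), so (29/113) = +(113/29).
Reduce top mod 29: now compute (26/29).
Pull out 2: since 29 ≡ 5 (mod 8), (2/29) = -1.
Reciprocity: 13 ≡ 1 and 29 ≡ 1 (mod 4), so (13/29) = +(29/13).
Reduce top mod 13: now compute (3/13).
Reciprocity: 3 ≡ 3 and 13 ≡ 1 (mod 4), so (3/13) = +(13/3).
Reduce top mod 3: now compute (1/3).
Reached (1/3) = 1. Collecting the sign flips along the way, the symbol is -1.

-1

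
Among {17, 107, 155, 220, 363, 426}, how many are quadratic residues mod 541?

(17/541) = -1 → non-residue.
(107/541) = -1 → non-residue.
(155/541) = +1 → QR.
(220/541) = -1 → non-residue.
(363/541) = +1 → QR.
(426/541) = +1 → QR.
Total quadratic residues among the 6: 3.

3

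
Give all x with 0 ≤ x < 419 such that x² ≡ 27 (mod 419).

Since 419 ≡ 3 (mod 4), a square root of 27 is 27^((419+1)/4) = 27^105 mod 419.
Repeated squaring: 27^2≡310, 27^4≡149, 27^8≡413, 27^16≡36, 27^32≡39, 27^64≡264 (mod 419).
27^105 = 27^(64+32+8+1) ≡ 87 (mod 419).
Check: 87² = 7569 ≡ 27 (mod 419). The two roots are 87 and 332.

87, 332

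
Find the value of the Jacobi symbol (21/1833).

0

Reciprocity: 21 ≡ 1 and 1833 ≡ 1 (mod 4), so (21/1833) = +(1833/21).
Reduce top mod 21: now compute (6/21).
Pull out 2: since 21 ≡ 5 (mod 8), (2/21) = -1.
Reciprocity: 3 ≡ 3 and 21 ≡ 1 (mod 4), so (3/21) = +(21/3).
Reduce top mod 3: now compute (0/3).
Top reduces to 0: gcd > 1, so the symbol is 0.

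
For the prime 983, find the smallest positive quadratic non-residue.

5

(2/983) = +1, so 2 is a residue.
(3/983) = +1, so 3 is a residue.
(4/983) = +1, so 4 is a residue.
(5/983) = −1, so 5 is the smallest positive non-residue mod 983.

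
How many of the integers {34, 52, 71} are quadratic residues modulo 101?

(34/101) = -1 → non-residue.
(52/101) = +1 → QR.
(71/101) = +1 → QR.
Total quadratic residues among the 3: 2.

2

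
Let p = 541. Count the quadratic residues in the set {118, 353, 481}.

(118/541) = +1 → QR.
(353/541) = +1 → QR.
(481/541) = +1 → QR.
Total quadratic residues among the 3: 3.

3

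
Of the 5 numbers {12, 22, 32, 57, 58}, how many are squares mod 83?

(12/83) = +1 → QR.
(22/83) = -1 → non-residue.
(32/83) = -1 → non-residue.
(57/83) = -1 → non-residue.
(58/83) = -1 → non-residue.
Total quadratic residues among the 5: 1.

1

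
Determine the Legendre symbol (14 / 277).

-1

Euler's criterion: (14/277) ≡ 14^138 (mod 277).
14^2 ≡ 196 (mod 277)
14^4 ≡ 190 (mod 277)
14^8 ≡ 90 (mod 277)
14^16 ≡ 67 (mod 277)
14^32 ≡ 57 (mod 277)
14^64 ≡ 202 (mod 277)
14^128 ≡ 85 (mod 277)
14^138 = 14^(128+8+2) ≡ 276 (mod 277).
Result is 276 ≡ −1, so (14/277) = −1.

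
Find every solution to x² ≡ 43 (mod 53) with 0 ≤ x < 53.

53 ≡ 1 (mod 4), so we find a root by search.
Trying successive values, 19² = 361 ≡ 43 (mod 53). The other root is 53 − 19 = 34.

19, 34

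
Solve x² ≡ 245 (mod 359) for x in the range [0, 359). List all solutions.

41, 318

Since 359 ≡ 3 (mod 4), a square root of 245 is 245^((359+1)/4) = 245^90 mod 359.
Repeated squaring: 245^2≡72, 245^4≡158, 245^8≡193, 245^16≡272, 245^32≡30, 245^64≡182 (mod 359).
245^90 = 245^(64+16+8+2) ≡ 41 (mod 359).
Check: 41² = 1681 ≡ 245 (mod 359). The two roots are 41 and 318.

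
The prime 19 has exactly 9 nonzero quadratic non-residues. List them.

Square k = 1,…,9 (k and 19−k give the same square):
1²=1, 2²=4, 3²=9, 4²=16, 5²≡6, 6²≡17, 7²≡11, 8²≡7, 9²≡5 (mod 19).
The residues are {1, 4, 5, 6, 7, 9, 11, 16, 17}; the non-residues are the remaining 9 nonzero classes.

2 3 8 10 12 13 14 15 18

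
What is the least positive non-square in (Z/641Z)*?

(2/641) = +1, so 2 is a residue.
(3/641) = −1, so 3 is the smallest positive non-residue mod 641.

3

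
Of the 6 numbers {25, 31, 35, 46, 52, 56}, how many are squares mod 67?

3

(25/67) = +1 → QR.
(31/67) = -1 → non-residue.
(35/67) = +1 → QR.
(46/67) = -1 → non-residue.
(52/67) = -1 → non-residue.
(56/67) = +1 → QR.
Total quadratic residues among the 6: 3.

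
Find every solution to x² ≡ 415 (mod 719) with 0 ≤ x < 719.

183, 536

Since 719 ≡ 3 (mod 4), a square root of 415 is 415^((719+1)/4) = 415^180 mod 719.
Repeated squaring: 415^2≡384, 415^4≡61, 415^8≡126, 415^16≡58, 415^32≡488, 415^64≡155, 415^128≡298 (mod 719).
415^180 = 415^(128+32+16+4) ≡ 183 (mod 719).
Check: 183² = 33489 ≡ 415 (mod 719). The two roots are 183 and 536.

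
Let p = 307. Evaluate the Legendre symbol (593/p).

1

Euler's criterion: (593/307) ≡ 286^153 (mod 307).
286^2 ≡ 134 (mod 307)
286^4 ≡ 150 (mod 307)
286^8 ≡ 89 (mod 307)
286^16 ≡ 246 (mod 307)
286^32 ≡ 37 (mod 307)
286^64 ≡ 141 (mod 307)
286^128 ≡ 233 (mod 307)
286^153 = 286^(128+16+8+1) ≡ 1 (mod 307).
Result is 1, so (593/307) = 1.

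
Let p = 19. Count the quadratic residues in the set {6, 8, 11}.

2

(6/19) = +1 → QR.
(8/19) = -1 → non-residue.
(11/19) = +1 → QR.
Total quadratic residues among the 3: 2.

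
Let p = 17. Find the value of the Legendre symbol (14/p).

-1

Pull out 2: since 17 ≡ 1 (mod 8), (2/17) = +1.
Reciprocity: 7 ≡ 3 and 17 ≡ 1 (mod 4), so (7/17) = +(17/7).
Reduce top mod 7: now compute (3/7).
Reciprocity: 3 ≡ 3 and 7 ≡ 3 (mod 4), so (3/7) = −(7/3).
Reduce top mod 3: now compute (1/3).
Reached (1/3) = 1. Collecting the sign flips along the way, the symbol is -1.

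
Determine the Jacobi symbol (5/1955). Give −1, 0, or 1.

0

Reciprocity: 5 ≡ 1 and 1955 ≡ 3 (mod 4), so (5/1955) = +(1955/5).
Reduce top mod 5: now compute (0/5).
Top reduces to 0: gcd > 1, so the symbol is 0.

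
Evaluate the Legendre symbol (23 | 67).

Euler's criterion: (23/67) ≡ 23^33 (mod 67).
23^2 ≡ 60 (mod 67)
23^4 ≡ 49 (mod 67)
23^8 ≡ 56 (mod 67)
23^16 ≡ 54 (mod 67)
23^32 ≡ 35 (mod 67)
23^33 = 23^(32+1) ≡ 1 (mod 67).
Result is 1, so (23/67) = 1.

1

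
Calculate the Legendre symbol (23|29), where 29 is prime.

Reciprocity: 23 ≡ 3 and 29 ≡ 1 (mod 4), so (23/29) = +(29/23).
Reduce top mod 23: now compute (6/23).
Pull out 2: since 23 ≡ 7 (mod 8), (2/23) = +1.
Reciprocity: 3 ≡ 3 and 23 ≡ 3 (mod 4), so (3/23) = −(23/3).
Reduce top mod 3: now compute (2/3).
Pull out 2: since 3 ≡ 3 (mod 8), (2/3) = -1.
Reached (1/3) = 1. Collecting the sign flips along the way, the symbol is +1.

1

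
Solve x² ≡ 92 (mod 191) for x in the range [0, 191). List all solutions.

Since 191 ≡ 3 (mod 4), a square root of 92 is 92^((191+1)/4) = 92^48 mod 191.
Repeated squaring: 92^2≡60, 92^4≡162, 92^8≡77, 92^16≡8, 92^32≡64 (mod 191).
92^48 = 92^(32+16) ≡ 130 (mod 191).
Check: 130² = 16900 ≡ 92 (mod 191). The two roots are 61 and 130.

61, 130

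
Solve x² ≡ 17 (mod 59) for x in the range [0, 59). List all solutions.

28, 31

Since 59 ≡ 3 (mod 4), a square root of 17 is 17^((59+1)/4) = 17^15 mod 59.
Repeated squaring: 17^2≡53, 17^4≡36, 17^8≡57 (mod 59).
17^15 = 17^(8+4+2+1) ≡ 28 (mod 59).
Check: 28² = 784 ≡ 17 (mod 59). The two roots are 28 and 31.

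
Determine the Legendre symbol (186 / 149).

First reduce: 186 ≡ 37 (mod 149).
Reciprocity: 37 ≡ 1 and 149 ≡ 1 (mod 4), so (37/149) = +(149/37).
Reduce top mod 37: now compute (1/37).
Reached (1/37) = 1. Collecting the sign flips along the way, the symbol is +1.

1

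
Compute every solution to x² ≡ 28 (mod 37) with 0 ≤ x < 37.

37 ≡ 1 (mod 4), so we find a root by search.
Trying successive values, 18² = 324 ≡ 28 (mod 37). The other root is 37 − 18 = 19.

18, 19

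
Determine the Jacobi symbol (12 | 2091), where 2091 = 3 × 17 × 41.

Pull out 2^2: since 2091 ≡ 3 (mod 8), (2/2091) = -1, so (2/2091)^2 = +1.
Reciprocity: 3 ≡ 3 and 2091 ≡ 3 (mod 4), so (3/2091) = −(2091/3).
Reduce top mod 3: now compute (0/3).
Top reduces to 0: gcd > 1, so the symbol is 0.

0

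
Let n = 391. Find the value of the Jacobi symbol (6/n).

-1

Pull out 2: since 391 ≡ 7 (mod 8), (2/391) = +1.
Reciprocity: 3 ≡ 3 and 391 ≡ 3 (mod 4), so (3/391) = −(391/3).
Reduce top mod 3: now compute (1/3).
Reached (1/3) = 1. Collecting the sign flips along the way, the symbol is -1.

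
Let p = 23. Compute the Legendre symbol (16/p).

Pull out 2^4: since 23 ≡ 7 (mod 8), (2/23) = +1, so (2/23)^4 = +1.
Reached (1/23) = 1. Collecting the sign flips along the way, the symbol is +1.

1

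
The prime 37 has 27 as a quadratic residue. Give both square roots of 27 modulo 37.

37 ≡ 1 (mod 4), so we find a root by search.
Trying successive values, 8² = 64 ≡ 27 (mod 37). The other root is 37 − 8 = 29.

8, 29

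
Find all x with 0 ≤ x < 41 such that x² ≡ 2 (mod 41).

17, 24

41 ≡ 1 (mod 4), so we find a root by search.
Trying successive values, 17² = 289 ≡ 2 (mod 41). The other root is 41 − 17 = 24.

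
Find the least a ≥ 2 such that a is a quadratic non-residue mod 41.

3

(2/41) = +1, so 2 is a residue.
(3/41) = −1, so 3 is the smallest positive non-residue mod 41.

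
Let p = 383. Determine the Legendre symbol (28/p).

1

Pull out 2^2: since 383 ≡ 7 (mod 8), (2/383) = +1, so (2/383)^2 = +1.
Reciprocity: 7 ≡ 3 and 383 ≡ 3 (mod 4), so (7/383) = −(383/7).
Reduce top mod 7: now compute (5/7).
Reciprocity: 5 ≡ 1 and 7 ≡ 3 (mod 4), so (5/7) = +(7/5).
Reduce top mod 5: now compute (2/5).
Pull out 2: since 5 ≡ 5 (mod 8), (2/5) = -1.
Reached (1/5) = 1. Collecting the sign flips along the way, the symbol is +1.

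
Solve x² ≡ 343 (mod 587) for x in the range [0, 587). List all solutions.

179, 408

Since 587 ≡ 3 (mod 4), a square root of 343 is 343^((587+1)/4) = 343^147 mod 587.
Repeated squaring: 343^2≡249, 343^4≡366, 343^8≡120, 343^16≡312, 343^32≡489, 343^64≡212, 343^128≡332 (mod 587).
343^147 = 343^(128+16+2+1) ≡ 179 (mod 587).
Check: 179² = 32041 ≡ 343 (mod 587). The two roots are 179 and 408.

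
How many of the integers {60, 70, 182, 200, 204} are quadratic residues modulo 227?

2

(60/227) = -1 → non-residue.
(70/227) = +1 → QR.
(182/227) = +1 → QR.
(200/227) = -1 → non-residue.
(204/227) = -1 → non-residue.
Total quadratic residues among the 5: 2.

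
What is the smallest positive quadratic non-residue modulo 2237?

2

(2/2237) = −1, so 2 is the smallest positive non-residue mod 2237.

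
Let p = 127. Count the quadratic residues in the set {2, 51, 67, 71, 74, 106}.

(2/127) = +1 → QR.
(51/127) = -1 → non-residue.
(67/127) = -1 → non-residue.
(71/127) = +1 → QR.
(74/127) = +1 → QR.
(106/127) = -1 → non-residue.
Total quadratic residues among the 6: 3.

3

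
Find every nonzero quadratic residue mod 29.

1 4 5 6 7 9 13 16 20 22 23 24 25 28

Square k = 1,…,14 (k and 29−k give the same square):
1²=1, 2²=4, 3²=9, 4²=16, 5²=25, 6²≡7, 7²≡20, 8²≡6, 9²≡23, 10²≡13, 11²≡5, 12²≡28, 13²≡24, 14²≡22 (mod 29).
So the quadratic residues mod 29 are {1, 4, 5, 6, 7, 9, 13, 16, 20, 22, 23, 24, 25, 28}.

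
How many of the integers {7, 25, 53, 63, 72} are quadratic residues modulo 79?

(7/79) = -1 → non-residue.
(25/79) = +1 → QR.
(53/79) = -1 → non-residue.
(63/79) = -1 → non-residue.
(72/79) = +1 → QR.
Total quadratic residues among the 5: 2.

2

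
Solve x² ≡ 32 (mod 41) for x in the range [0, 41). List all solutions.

41 ≡ 1 (mod 4), so we find a root by search.
Trying successive values, 14² = 196 ≡ 32 (mod 41). The other root is 41 − 14 = 27.

14, 27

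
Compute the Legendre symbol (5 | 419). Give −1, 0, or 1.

1

Reciprocity: 5 ≡ 1 and 419 ≡ 3 (mod 4), so (5/419) = +(419/5).
Reduce top mod 5: now compute (4/5).
Pull out 2^2: since 5 ≡ 5 (mod 8), (2/5) = -1, so (2/5)^2 = +1.
Reached (1/5) = 1. Collecting the sign flips along the way, the symbol is +1.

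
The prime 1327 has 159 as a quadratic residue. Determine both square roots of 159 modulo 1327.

Since 1327 ≡ 3 (mod 4), a square root of 159 is 159^((1327+1)/4) = 159^332 mod 1327.
Repeated squaring: 159^2≡68, 159^4≡643, 159^8≡752, 159^16≡202, 159^32≡994, 159^64≡748, 159^128≡837, 159^256≡1240 (mod 1327).
159^332 = 159^(256+64+8+4) ≡ 943 (mod 1327).
Check: 943² = 889249 ≡ 159 (mod 1327). The two roots are 384 and 943.

384, 943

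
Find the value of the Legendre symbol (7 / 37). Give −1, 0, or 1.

Reciprocity: 7 ≡ 3 and 37 ≡ 1 (mod 4), so (7/37) = +(37/7).
Reduce top mod 7: now compute (2/7).
Pull out 2: since 7 ≡ 7 (mod 8), (2/7) = +1.
Reached (1/7) = 1. Collecting the sign flips along the way, the symbol is +1.

1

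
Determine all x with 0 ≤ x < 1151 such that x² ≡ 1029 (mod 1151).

532, 619

Since 1151 ≡ 3 (mod 4), a square root of 1029 is 1029^((1151+1)/4) = 1029^288 mod 1151.
Repeated squaring: 1029^2≡1072, 1029^4≡486, 1029^8≡241, 1029^16≡531, 1029^32≡1117, 1029^64≡5, 1029^128≡25, 1029^256≡625 (mod 1151).
1029^288 = 1029^(256+32) ≡ 619 (mod 1151).
Check: 619² = 383161 ≡ 1029 (mod 1151). The two roots are 532 and 619.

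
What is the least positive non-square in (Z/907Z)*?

2

(2/907) = −1, so 2 is the smallest positive non-residue mod 907.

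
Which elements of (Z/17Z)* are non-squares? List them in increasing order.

3 5 6 7 10 11 12 14

Square k = 1,…,8 (k and 17−k give the same square):
1²=1, 2²=4, 3²=9, 4²=16, 5²≡8, 6²≡2, 7²≡15, 8²≡13 (mod 17).
The residues are {1, 2, 4, 8, 9, 13, 15, 16}; the non-residues are the remaining 8 nonzero classes.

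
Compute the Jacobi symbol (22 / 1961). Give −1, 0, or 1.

1

Pull out 2: since 1961 ≡ 1 (mod 8), (2/1961) = +1.
Reciprocity: 11 ≡ 3 and 1961 ≡ 1 (mod 4), so (11/1961) = +(1961/11).
Reduce top mod 11: now compute (3/11).
Reciprocity: 3 ≡ 3 and 11 ≡ 3 (mod 4), so (3/11) = −(11/3).
Reduce top mod 3: now compute (2/3).
Pull out 2: since 3 ≡ 3 (mod 8), (2/3) = -1.
Reached (1/3) = 1. Collecting the sign flips along the way, the symbol is +1.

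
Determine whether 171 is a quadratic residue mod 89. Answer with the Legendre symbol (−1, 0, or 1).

-1

First reduce: 171 ≡ 82 (mod 89).
Pull out 2: since 89 ≡ 1 (mod 8), (2/89) = +1.
Reciprocity: 41 ≡ 1 and 89 ≡ 1 (mod 4), so (41/89) = +(89/41).
Reduce top mod 41: now compute (7/41).
Reciprocity: 7 ≡ 3 and 41 ≡ 1 (mod 4), so (7/41) = +(41/7).
Reduce top mod 7: now compute (6/7).
Pull out 2: since 7 ≡ 7 (mod 8), (2/7) = +1.
Reciprocity: 3 ≡ 3 and 7 ≡ 3 (mod 4), so (3/7) = −(7/3).
Reduce top mod 3: now compute (1/3).
Reached (1/3) = 1. Collecting the sign flips along the way, the symbol is -1.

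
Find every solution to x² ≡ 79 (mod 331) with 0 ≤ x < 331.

Since 331 ≡ 3 (mod 4), a square root of 79 is 79^((331+1)/4) = 79^83 mod 331.
Repeated squaring: 79^2≡283, 79^4≡318, 79^8≡169, 79^16≡95, 79^32≡88, 79^64≡131 (mod 331).
79^83 = 79^(64+16+2+1) ≡ 223 (mod 331).
Check: 223² = 49729 ≡ 79 (mod 331). The two roots are 108 and 223.

108, 223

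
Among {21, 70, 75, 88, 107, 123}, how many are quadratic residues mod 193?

3

(21/193) = +1 → QR.
(70/193) = -1 → non-residue.
(75/193) = +1 → QR.
(88/193) = -1 → non-residue.
(107/193) = +1 → QR.
(123/193) = -1 → non-residue.
Total quadratic residues among the 6: 3.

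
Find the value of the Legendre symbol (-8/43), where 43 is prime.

First reduce: -8 ≡ 35 (mod 43).
Reciprocity: 35 ≡ 3 and 43 ≡ 3 (mod 4), so (35/43) = −(43/35).
Reduce top mod 35: now compute (8/35).
Pull out 2^3: since 35 ≡ 3 (mod 8), (2/35) = -1, so (2/35)^3 = -1.
Reached (1/35) = 1. Collecting the sign flips along the way, the symbol is +1.

1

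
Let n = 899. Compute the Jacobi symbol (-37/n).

-1

First reduce: -37 ≡ 862 (mod 899).
Pull out 2: since 899 ≡ 3 (mod 8), (2/899) = -1.
Reciprocity: 431 ≡ 3 and 899 ≡ 3 (mod 4), so (431/899) = −(899/431).
Reduce top mod 431: now compute (37/431).
Reciprocity: 37 ≡ 1 and 431 ≡ 3 (mod 4), so (37/431) = +(431/37).
Reduce top mod 37: now compute (24/37).
Pull out 2^3: since 37 ≡ 5 (mod 8), (2/37) = -1, so (2/37)^3 = -1.
Reciprocity: 3 ≡ 3 and 37 ≡ 1 (mod 4), so (3/37) = +(37/3).
Reduce top mod 3: now compute (1/3).
Reached (1/3) = 1. Collecting the sign flips along the way, the symbol is -1.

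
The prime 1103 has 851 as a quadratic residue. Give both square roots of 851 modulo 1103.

Since 1103 ≡ 3 (mod 4), a square root of 851 is 851^((1103+1)/4) = 851^276 mod 1103.
Repeated squaring: 851^2≡633, 851^4≡300, 851^8≡657, 851^16≡376, 851^32≡192, 851^64≡465, 851^128≡37, 851^256≡266 (mod 1103).
851^276 = 851^(256+16+4) ≡ 994 (mod 1103).
Check: 994² = 988036 ≡ 851 (mod 1103). The two roots are 109 and 994.

109, 994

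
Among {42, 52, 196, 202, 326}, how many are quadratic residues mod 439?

(42/439) = -1 → non-residue.
(52/439) = +1 → QR.
(196/439) = +1 → QR.
(202/439) = -1 → non-residue.
(326/439) = -1 → non-residue.
Total quadratic residues among the 5: 2.

2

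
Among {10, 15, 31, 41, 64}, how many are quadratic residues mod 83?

4

(10/83) = +1 → QR.
(15/83) = -1 → non-residue.
(31/83) = +1 → QR.
(41/83) = +1 → QR.
(64/83) = +1 → QR.
Total quadratic residues among the 5: 4.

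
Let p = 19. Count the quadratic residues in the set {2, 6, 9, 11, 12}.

3

(2/19) = -1 → non-residue.
(6/19) = +1 → QR.
(9/19) = +1 → QR.
(11/19) = +1 → QR.
(12/19) = -1 → non-residue.
Total quadratic residues among the 5: 3.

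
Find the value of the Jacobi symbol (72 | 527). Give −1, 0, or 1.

Pull out 2^3: since 527 ≡ 7 (mod 8), (2/527) = +1, so (2/527)^3 = +1.
Reciprocity: 9 ≡ 1 and 527 ≡ 3 (mod 4), so (9/527) = +(527/9).
Reduce top mod 9: now compute (5/9).
Reciprocity: 5 ≡ 1 and 9 ≡ 1 (mod 4), so (5/9) = +(9/5).
Reduce top mod 5: now compute (4/5).
Pull out 2^2: since 5 ≡ 5 (mod 8), (2/5) = -1, so (2/5)^2 = +1.
Reached (1/5) = 1. Collecting the sign flips along the way, the symbol is +1.

1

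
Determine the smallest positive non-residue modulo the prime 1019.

(2/1019) = −1, so 2 is the smallest positive non-residue mod 1019.

2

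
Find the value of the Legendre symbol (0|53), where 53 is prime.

0

Top reduces to 0: gcd > 1, so the symbol is 0.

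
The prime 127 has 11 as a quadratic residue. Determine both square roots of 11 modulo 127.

Since 127 ≡ 3 (mod 4), a square root of 11 is 11^((127+1)/4) = 11^32 mod 127.
Repeated squaring: 11^2≡121, 11^4≡36, 11^8≡26, 11^16≡41, 11^32≡30 (mod 127).
11^32 = 11^(32) ≡ 30 (mod 127).
Check: 30² = 900 ≡ 11 (mod 127). The two roots are 30 and 97.

30, 97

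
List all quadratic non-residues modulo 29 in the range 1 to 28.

2,3,8,10,11,12,14,15,17,18,19,21,26,27

Square k = 1,…,14 (k and 29−k give the same square):
1²=1, 2²=4, 3²=9, 4²=16, 5²=25, 6²≡7, 7²≡20, 8²≡6, 9²≡23, 10²≡13, 11²≡5, 12²≡28, 13²≡24, 14²≡22 (mod 29).
The residues are {1, 4, 5, 6, 7, 9, 13, 16, 20, 22, 23, 24, 25, 28}; the non-residues are the remaining 14 nonzero classes.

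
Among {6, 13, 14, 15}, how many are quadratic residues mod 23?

(6/23) = +1 → QR.
(13/23) = +1 → QR.
(14/23) = -1 → non-residue.
(15/23) = -1 → non-residue.
Total quadratic residues among the 4: 2.

2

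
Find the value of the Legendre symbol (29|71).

Reciprocity: 29 ≡ 1 and 71 ≡ 3 (mod 4), so (29/71) = +(71/29).
Reduce top mod 29: now compute (13/29).
Reciprocity: 13 ≡ 1 and 29 ≡ 1 (mod 4), so (13/29) = +(29/13).
Reduce top mod 13: now compute (3/13).
Reciprocity: 3 ≡ 3 and 13 ≡ 1 (mod 4), so (3/13) = +(13/3).
Reduce top mod 3: now compute (1/3).
Reached (1/3) = 1. Collecting the sign flips along the way, the symbol is +1.

1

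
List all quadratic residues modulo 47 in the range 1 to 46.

Square k = 1,…,23 (k and 47−k give the same square):
1²=1, 2²=4, 3²=9, 4²=16, 5²=25, 6²=36, 7²≡2, 8²≡17, 9²≡34, 10²≡6, 11²≡27, 12²≡3, 13²≡28, 14²≡8, 15²≡37, 16²≡21, 17²≡7, 18²≡42, 19²≡32, 20²≡24, 21²≡18, 22²≡14, 23²≡12 (mod 47).
So the quadratic residues mod 47 are {1, 2, 3, 4, 6, 7, 8, 9, 12, 14, 16, 17, 18, 21, 24, 25, 27, 28, 32, 34, 36, 37, 42}.

1 2 3 4 6 7 8 9 12 14 16 17 18 21 24 25 27 28 32 34 36 37 42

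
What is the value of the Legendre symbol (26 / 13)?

0

First reduce: 26 ≡ 0 (mod 13).
Top reduces to 0: gcd > 1, so the symbol is 0.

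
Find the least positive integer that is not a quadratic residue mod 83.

(2/83) = −1, so 2 is the smallest positive non-residue mod 83.

2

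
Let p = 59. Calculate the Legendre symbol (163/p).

First reduce: 163 ≡ 45 (mod 59).
Reciprocity: 45 ≡ 1 and 59 ≡ 3 (mod 4), so (45/59) = +(59/45).
Reduce top mod 45: now compute (14/45).
Pull out 2: since 45 ≡ 5 (mod 8), (2/45) = -1.
Reciprocity: 7 ≡ 3 and 45 ≡ 1 (mod 4), so (7/45) = +(45/7).
Reduce top mod 7: now compute (3/7).
Reciprocity: 3 ≡ 3 and 7 ≡ 3 (mod 4), so (3/7) = −(7/3).
Reduce top mod 3: now compute (1/3).
Reached (1/3) = 1. Collecting the sign flips along the way, the symbol is +1.

1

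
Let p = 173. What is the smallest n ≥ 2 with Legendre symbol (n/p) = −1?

(2/173) = −1, so 2 is the smallest positive non-residue mod 173.

2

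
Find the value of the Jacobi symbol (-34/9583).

1

First reduce: -34 ≡ 9549 (mod 9583).
Reciprocity: 9549 ≡ 1 and 9583 ≡ 3 (mod 4), so (9549/9583) = +(9583/9549).
Reduce top mod 9549: now compute (34/9549).
Pull out 2: since 9549 ≡ 5 (mod 8), (2/9549) = -1.
Reciprocity: 17 ≡ 1 and 9549 ≡ 1 (mod 4), so (17/9549) = +(9549/17).
Reduce top mod 17: now compute (12/17).
Pull out 2^2: since 17 ≡ 1 (mod 8), (2/17) = +1, so (2/17)^2 = +1.
Reciprocity: 3 ≡ 3 and 17 ≡ 1 (mod 4), so (3/17) = +(17/3).
Reduce top mod 3: now compute (2/3).
Pull out 2: since 3 ≡ 3 (mod 8), (2/3) = -1.
Reached (1/3) = 1. Collecting the sign flips along the way, the symbol is +1.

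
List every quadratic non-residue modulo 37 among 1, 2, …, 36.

Square k = 1,…,18 (k and 37−k give the same square):
1²=1, 2²=4, 3²=9, 4²=16, 5²=25, 6²=36, 7²≡12, 8²≡27, 9²≡7, 10²≡26, 11²≡10, 12²≡33, 13²≡21, 14²≡11, 15²≡3, 16²≡34, 17²≡30, 18²≡28 (mod 37).
The residues are {1, 3, 4, 7, 9, 10, 11, 12, 16, 21, 25, 26, 27, 28, 30, 33, 34, 36}; the non-residues are the remaining 18 nonzero classes.

2, 5, 6, 8, 13, 14, 15, 17, 18, 19, 20, 22, 23, 24, 29, 31, 32, 35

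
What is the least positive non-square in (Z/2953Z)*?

5

(2/2953) = +1, so 2 is a residue.
(3/2953) = +1, so 3 is a residue.
(4/2953) = +1, so 4 is a residue.
(5/2953) = −1, so 5 is the smallest positive non-residue mod 2953.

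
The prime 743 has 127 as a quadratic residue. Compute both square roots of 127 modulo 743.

241, 502

Since 743 ≡ 3 (mod 4), a square root of 127 is 127^((743+1)/4) = 127^186 mod 743.
Repeated squaring: 127^2≡526, 127^4≡280, 127^8≡385, 127^16≡368, 127^32≡198, 127^64≡568, 127^128≡162 (mod 743).
127^186 = 127^(128+32+16+8+2) ≡ 241 (mod 743).
Check: 241² = 58081 ≡ 127 (mod 743). The two roots are 241 and 502.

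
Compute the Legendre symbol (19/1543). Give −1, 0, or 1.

Reciprocity: 19 ≡ 3 and 1543 ≡ 3 (mod 4), so (19/1543) = −(1543/19).
Reduce top mod 19: now compute (4/19).
Pull out 2^2: since 19 ≡ 3 (mod 8), (2/19) = -1, so (2/19)^2 = +1.
Reached (1/19) = 1. Collecting the sign flips along the way, the symbol is -1.

-1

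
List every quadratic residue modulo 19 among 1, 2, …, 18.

1 4 5 6 7 9 11 16 17

Square k = 1,…,9 (k and 19−k give the same square):
1²=1, 2²=4, 3²=9, 4²=16, 5²≡6, 6²≡17, 7²≡11, 8²≡7, 9²≡5 (mod 19).
So the quadratic residues mod 19 are {1, 4, 5, 6, 7, 9, 11, 16, 17}.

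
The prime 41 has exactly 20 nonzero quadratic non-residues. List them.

Square k = 1,…,20 (k and 41−k give the same square):
1²=1, 2²=4, 3²=9, 4²=16, 5²=25, 6²=36, 7²≡8, 8²≡23, 9²≡40, 10²≡18, 11²≡39, 12²≡21, 13²≡5, 14²≡32, 15²≡20, 16²≡10, 17²≡2, 18²≡37, 19²≡33, 20²≡31 (mod 41).
The residues are {1, 2, 4, 5, 8, 9, 10, 16, 18, 20, 21, 23, 25, 31, 32, 33, 36, 37, 39, 40}; the non-residues are the remaining 20 nonzero classes.

3, 6, 7, 11, 12, 13, 14, 15, 17, 19, 22, 24, 26, 27, 28, 29, 30, 34, 35, 38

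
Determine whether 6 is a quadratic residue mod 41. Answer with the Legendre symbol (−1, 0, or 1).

-1

Pull out 2: since 41 ≡ 1 (mod 8), (2/41) = +1.
Reciprocity: 3 ≡ 3 and 41 ≡ 1 (mod 4), so (3/41) = +(41/3).
Reduce top mod 3: now compute (2/3).
Pull out 2: since 3 ≡ 3 (mod 8), (2/3) = -1.
Reached (1/3) = 1. Collecting the sign flips along the way, the symbol is -1.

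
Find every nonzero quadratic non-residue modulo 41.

Square k = 1,…,20 (k and 41−k give the same square):
1²=1, 2²=4, 3²=9, 4²=16, 5²=25, 6²=36, 7²≡8, 8²≡23, 9²≡40, 10²≡18, 11²≡39, 12²≡21, 13²≡5, 14²≡32, 15²≡20, 16²≡10, 17²≡2, 18²≡37, 19²≡33, 20²≡31 (mod 41).
The residues are {1, 2, 4, 5, 8, 9, 10, 16, 18, 20, 21, 23, 25, 31, 32, 33, 36, 37, 39, 40}; the non-residues are the remaining 20 nonzero classes.

3,6,7,11,12,13,14,15,17,19,22,24,26,27,28,29,30,34,35,38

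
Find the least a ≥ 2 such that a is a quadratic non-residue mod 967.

(2/967) = +1, so 2 is a residue.
(3/967) = −1, so 3 is the smallest positive non-residue mod 967.

3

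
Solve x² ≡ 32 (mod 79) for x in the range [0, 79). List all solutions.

Since 79 ≡ 3 (mod 4), a square root of 32 is 32^((79+1)/4) = 32^20 mod 79.
Repeated squaring: 32^2≡76, 32^4≡9, 32^8≡2, 32^16≡4 (mod 79).
32^20 = 32^(16+4) ≡ 36 (mod 79).
Check: 36² = 1296 ≡ 32 (mod 79). The two roots are 36 and 43.

36, 43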